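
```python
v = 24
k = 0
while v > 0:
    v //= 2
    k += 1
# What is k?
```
Trace:
  v=24
  v=24, k=0
  v=12, k=1
  v=6, k=2
  v=3, k=3
  v=1, k=4
  v=0, k=5

Final answer: 5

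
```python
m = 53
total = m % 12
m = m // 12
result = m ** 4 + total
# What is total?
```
Trace:
  m=53
  m=53, total=5
  m=4, total=5
  m=4, total=5, result=261

Final answer: 5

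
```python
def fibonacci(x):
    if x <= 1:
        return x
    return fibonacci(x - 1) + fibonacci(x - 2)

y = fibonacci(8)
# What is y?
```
Call trace (a repeated sub-call is expanded the first time; later identical calls just restate its return value):
fibonacci(x=8)
  fibonacci(x=7)
    fibonacci(x=6)
      fibonacci(x=5)
        fibonacci(x=4)
          fibonacci(x=3)
            fibonacci(x=2)
              fibonacci(x=1)
              -> return 1
              fibonacci(x=0)
              -> return 0
            -> return 1
            fibonacci(x=1)
            -> return 1
          -> return 2
          fibonacci(x=2) -> return 1  (same call as traced above)
        -> return 3
        fibonacci(x=3) -> return 2  (same call as traced above)
      -> return 5
      fibonacci(x=4) -> return 3  (same call as traced above)
    -> return 8
    fibonacci(x=5) -> return 5  (same call as traced above)
  -> return 13
  fibonacci(x=6) -> return 8  (same call as traced above)
-> return 21

Final answer: 21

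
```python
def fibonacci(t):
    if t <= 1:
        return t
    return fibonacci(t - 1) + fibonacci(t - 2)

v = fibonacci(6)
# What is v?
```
Call trace (a repeated sub-call is expanded the first time; later identical calls just restate its return value):
fibonacci(t=6)
  fibonacci(t=5)
    fibonacci(t=4)
      fibonacci(t=3)
        fibonacci(t=2)
          fibonacci(t=1)
          -> return 1
          fibonacci(t=0)
          -> return 0
        -> return 1
        fibonacci(t=1)
        -> return 1
      -> return 2
      fibonacci(t=2) -> return 1  (same call as traced above)
    -> return 3
    fibonacci(t=3) -> return 2  (same call as traced above)
  -> return 5
  fibonacci(t=4) -> return 3  (same call as traced above)
-> return 8

Final answer: 8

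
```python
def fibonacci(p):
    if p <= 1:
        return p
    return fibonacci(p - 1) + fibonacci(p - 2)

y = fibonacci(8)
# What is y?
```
Call trace (a repeated sub-call is expanded the first time; later identical calls just restate its return value):
fibonacci(p=8)
  fibonacci(p=7)
    fibonacci(p=6)
      fibonacci(p=5)
        fibonacci(p=4)
          fibonacci(p=3)
            fibonacci(p=2)
              fibonacci(p=1)
              -> return 1
              fibonacci(p=0)
              -> return 0
            -> return 1
            fibonacci(p=1)
            -> return 1
          -> return 2
          fibonacci(p=2) -> return 1  (same call as traced above)
        -> return 3
        fibonacci(p=3) -> return 2  (same call as traced above)
      -> return 5
      fibonacci(p=4) -> return 3  (same call as traced above)
    -> return 8
    fibonacci(p=5) -> return 5  (same call as traced above)
  -> return 13
  fibonacci(p=6) -> return 8  (same call as traced above)
-> return 21

Final answer: 21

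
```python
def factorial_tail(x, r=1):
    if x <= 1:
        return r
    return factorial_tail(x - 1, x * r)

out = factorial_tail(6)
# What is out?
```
Call trace:
factorial_tail(x=6, r=1)
  factorial_tail(x=5, r=6)
    factorial_tail(x=4, r=30)
      factorial_tail(x=3, r=120)
        factorial_tail(x=2, r=360)
          factorial_tail(x=1, r=720)
          -> return 720
        -> return 720
      -> return 720
    -> return 720
  -> return 720
-> return 720

Final answer: 720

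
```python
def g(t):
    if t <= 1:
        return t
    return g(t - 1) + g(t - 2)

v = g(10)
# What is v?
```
Call trace (a repeated sub-call is expanded the first time; later identical calls just restate its return value):
g(t=10)
  g(t=9)
    g(t=8)
      g(t=7)
        g(t=6)
          g(t=5)
            g(t=4)
              g(t=3)
                g(t=2)
                  g(t=1)
                  -> return 1
                  g(t=0)
                  -> return 0
                -> return 1
                g(t=1)
                -> return 1
              -> return 2
              g(t=2) -> return 1  (same call as traced above)
            -> return 3
            g(t=3) -> return 2  (same call as traced above)
          -> return 5
          g(t=4) -> return 3  (same call as traced above)
        -> return 8
        g(t=5) -> return 5  (same call as traced above)
      -> return 13
      g(t=6) -> return 8  (same call as traced above)
    -> return 21
    g(t=7) -> return 13  (same call as traced above)
  -> return 34
  g(t=8) -> return 21  (same call as traced above)
-> return 55

Final answer: 55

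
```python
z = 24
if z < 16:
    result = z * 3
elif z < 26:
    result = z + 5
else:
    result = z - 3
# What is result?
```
Trace:
  z=24
  z=24, result=29

Final answer: 29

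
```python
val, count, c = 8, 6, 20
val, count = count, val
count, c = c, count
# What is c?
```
Trace:
  val=8, count=6, c=20
  val=6, count=8, c=20
  val=6, count=20, c=8

Final answer: 8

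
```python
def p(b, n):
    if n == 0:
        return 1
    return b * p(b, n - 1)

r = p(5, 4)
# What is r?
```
Call trace:
p(b=5, n=4)
  p(b=5, n=3)
    p(b=5, n=2)
      p(b=5, n=1)
        p(b=5, n=0)
        -> return 1
      -> return 5
    -> return 25
  -> return 125
-> return 625

Final answer: 625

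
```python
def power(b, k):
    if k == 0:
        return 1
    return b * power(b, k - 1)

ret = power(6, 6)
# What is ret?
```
Call trace:
power(b=6, k=6)
  power(b=6, k=5)
    power(b=6, k=4)
      power(b=6, k=3)
        power(b=6, k=2)
          power(b=6, k=1)
            power(b=6, k=0)
            -> return 1
          -> return 6
        -> return 36
      -> return 216
    -> return 1296
  -> return 7776
-> return 46656

Final answer: 46656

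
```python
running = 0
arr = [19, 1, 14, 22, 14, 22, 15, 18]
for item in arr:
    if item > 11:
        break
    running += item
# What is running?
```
Trace:
  running=0
  running=0, item=19

Final answer: 0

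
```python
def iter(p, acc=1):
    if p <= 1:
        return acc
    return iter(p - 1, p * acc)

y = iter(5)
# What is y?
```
Call trace:
iter(p=5, acc=1)
  iter(p=4, acc=5)
    iter(p=3, acc=20)
      iter(p=2, acc=60)
        iter(p=1, acc=120)
        -> return 120
      -> return 120
    -> return 120
  -> return 120
-> return 120

Final answer: 120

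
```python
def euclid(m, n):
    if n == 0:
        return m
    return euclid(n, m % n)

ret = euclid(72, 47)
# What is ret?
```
Call trace:
euclid(m=72, n=47)
  euclid(m=47, n=25)
    euclid(m=25, n=22)
      euclid(m=22, n=3)
        euclid(m=3, n=1)
          euclid(m=1, n=0)
          -> return 1
        -> return 1
      -> return 1
    -> return 1
  -> return 1
-> return 1

Final answer: 1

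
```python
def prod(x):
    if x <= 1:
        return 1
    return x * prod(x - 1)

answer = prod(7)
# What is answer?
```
Call trace:
prod(x=7)
  prod(x=6)
    prod(x=5)
      prod(x=4)
        prod(x=3)
          prod(x=2)
            prod(x=1)
            -> return 1
          -> return 2
        -> return 6
      -> return 24
    -> return 120
  -> return 720
-> return 5040

Final answer: 5040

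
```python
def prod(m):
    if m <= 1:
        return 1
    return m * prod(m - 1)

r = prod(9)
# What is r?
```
Call trace:
prod(m=9)
  prod(m=8)
    prod(m=7)
      prod(m=6)
        prod(m=5)
          prod(m=4)
            prod(m=3)
              prod(m=2)
                prod(m=1)
                -> return 1
              -> return 2
            -> return 6
          -> return 24
        -> return 120
      -> return 720
    -> return 5040
  -> return 40320
-> return 362880

Final answer: 362880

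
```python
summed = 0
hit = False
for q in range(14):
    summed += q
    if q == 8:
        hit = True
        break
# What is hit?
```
Trace:
  summed=0
  summed=0, hit=False
  summed=0, hit=False, q=0
  summed=1, hit=False, q=1
  summed=3, hit=False, q=2
  summed=6, hit=False, q=3
  summed=10, hit=False, q=4
  summed=15, hit=False, q=5
  summed=21, hit=False, q=6
  summed=28, hit=False, q=7
  summed=36, hit=True, q=8

Final answer: True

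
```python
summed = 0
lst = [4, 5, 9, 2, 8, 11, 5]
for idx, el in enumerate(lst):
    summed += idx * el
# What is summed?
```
Trace:
  summed=0
  summed=0, idx=0, el=4
  summed=5, idx=1, el=5
  summed=23, idx=2, el=9
  summed=29, idx=3, el=2
  summed=61, idx=4, el=8
  summed=116, idx=5, el=11
  summed=146, idx=6, el=5

Final answer: 146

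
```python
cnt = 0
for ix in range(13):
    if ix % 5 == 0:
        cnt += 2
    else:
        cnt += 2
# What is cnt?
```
Trace:
  cnt=0
  cnt=2, ix=0
  cnt=4, ix=1
  cnt=6, ix=2
  cnt=8, ix=3
  cnt=10, ix=4
  cnt=12, ix=5
  cnt=14, ix=6
  cnt=16, ix=7
  cnt=18, ix=8
  cnt=20, ix=9
  cnt=22, ix=10
  cnt=24, ix=11
  cnt=26, ix=12

Final answer: 26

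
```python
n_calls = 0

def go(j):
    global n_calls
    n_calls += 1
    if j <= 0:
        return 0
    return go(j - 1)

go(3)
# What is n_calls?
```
Call trace:
go(j=3)
  go(j=2)
    go(j=1)
      go(j=0)
      -> return 0
    -> return 0
  -> return 0
-> return 0

n_calls is incremented once per call. go is entered once for each j = 3, 2, 1, 0 (the j <= 0 call returns without recursing), i.e. 3 + 1 calls.
n_calls = 4

Final answer: 4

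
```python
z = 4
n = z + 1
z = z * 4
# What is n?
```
Trace:
  z=4
  z=4, n=5
  z=16, n=5

Final answer: 5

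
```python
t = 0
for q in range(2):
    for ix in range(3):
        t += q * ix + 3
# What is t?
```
Trace:
  t=0
  t=3, q=0, ix=0
  t=6, q=0, ix=1
  t=9, q=0, ix=2
  t=12, q=1, ix=0
  t=16, q=1, ix=1
  t=21, q=1, ix=2

Final answer: 21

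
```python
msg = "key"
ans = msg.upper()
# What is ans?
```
Trace:
  msg='key'
  msg='key', ans='KEY'

Final answer: 'KEY'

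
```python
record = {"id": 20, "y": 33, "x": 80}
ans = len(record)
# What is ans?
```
Trace:
  record={'id': 20, 'y': 33, 'x': 80}
  record={'id': 20, 'y': 33, 'x': 80}, ans=3

Final answer: 3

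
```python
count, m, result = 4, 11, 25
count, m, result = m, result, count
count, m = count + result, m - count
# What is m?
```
Trace:
  count=4, m=11, result=25
  count=11, m=25, result=4
  count=15, m=14, result=4

Final answer: 14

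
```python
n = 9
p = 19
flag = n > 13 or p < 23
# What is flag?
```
Trace:
  n=9
  n=9, p=19
  n=9, p=19, flag=True

Final answer: True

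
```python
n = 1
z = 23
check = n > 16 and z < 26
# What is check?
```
Trace:
  n=1
  n=1, z=23
  n=1, z=23, check=False

Final answer: False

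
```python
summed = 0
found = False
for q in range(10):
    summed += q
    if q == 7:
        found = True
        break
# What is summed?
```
Trace:
  summed=0
  summed=0, found=False
  summed=0, found=False, q=0
  summed=1, found=False, q=1
  summed=3, found=False, q=2
  summed=6, found=False, q=3
  summed=10, found=False, q=4
  summed=15, found=False, q=5
  summed=21, found=False, q=6
  summed=28, found=True, q=7

Final answer: 28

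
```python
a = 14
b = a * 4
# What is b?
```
Trace:
  a=14
  a=14, b=56

Final answer: 56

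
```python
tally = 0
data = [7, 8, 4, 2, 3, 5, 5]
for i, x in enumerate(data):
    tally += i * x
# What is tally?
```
Trace:
  tally=0
  tally=0, i=0, x=7
  tally=8, i=1, x=8
  tally=16, i=2, x=4
  tally=22, i=3, x=2
  tally=34, i=4, x=3
  tally=59, i=5, x=5
  tally=89, i=6, x=5

Final answer: 89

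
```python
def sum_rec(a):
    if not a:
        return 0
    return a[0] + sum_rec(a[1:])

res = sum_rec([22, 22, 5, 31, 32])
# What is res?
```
Call trace:
sum_rec(a=[22, 22, 5, 31, 32])
  sum_rec(a=[22, 5, 31, 32])
    sum_rec(a=[5, 31, 32])
      sum_rec(a=[31, 32])
        sum_rec(a=[32])
          sum_rec(a=[])
          -> return 0
        -> return 32
      -> return 63
    -> return 68
  -> return 90
-> return 112

Final answer: 112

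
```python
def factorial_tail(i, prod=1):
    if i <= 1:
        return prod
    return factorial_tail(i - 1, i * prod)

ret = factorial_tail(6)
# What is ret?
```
Call trace:
factorial_tail(i=6, prod=1)
  factorial_tail(i=5, prod=6)
    factorial_tail(i=4, prod=30)
      factorial_tail(i=3, prod=120)
        factorial_tail(i=2, prod=360)
          factorial_tail(i=1, prod=720)
          -> return 720
        -> return 720
      -> return 720
    -> return 720
  -> return 720
-> return 720

Final answer: 720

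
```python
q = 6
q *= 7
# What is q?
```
Trace:
  q=6
  q=42

Final answer: 42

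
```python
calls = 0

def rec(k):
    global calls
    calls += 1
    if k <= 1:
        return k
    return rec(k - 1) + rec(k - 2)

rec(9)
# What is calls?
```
Call trace (a repeated sub-call is expanded the first time; later identical calls just restate its return value):
rec(k=9)
  rec(k=8)
    rec(k=7)
      rec(k=6)
        rec(k=5)
          rec(k=4)
            rec(k=3)
              rec(k=2)
                rec(k=1)
                -> return 1
                rec(k=0)
                -> return 0
              -> return 1
              rec(k=1)
              -> return 1
            -> return 2
            rec(k=2) -> return 1  (same call as traced above)
          -> return 3
          rec(k=3) -> return 2  (same call as traced above)
        -> return 5
        rec(k=4) -> return 3  (same call as traced above)
      -> return 8
      rec(k=5) -> return 5  (same call as traced above)
    -> return 13
    rec(k=6) -> return 8  (same call as traced above)
  -> return 21
  rec(k=7) -> return 13  (same call as traced above)
-> return 34

calls is incremented once per call, so count the calls in each subtree. Let C(k) = number of calls made by rec(k).
C(0) = C(1) = 1 (base case, no recursion); C(k) = 1 + C(k - 1) + C(k - 2) otherwise.
C(2) = 1 + C(1) + C(0) = 1 + 1 + 1 = 3
C(3) = 1 + C(2) + C(1) = 1 + 3 + 1 = 5
C(4) = 1 + C(3) + C(2) = 1 + 5 + 3 = 9
C(5) = 1 + C(4) + C(3) = 1 + 9 + 5 = 15
C(6) = 1 + C(5) + C(4) = 1 + 15 + 9 = 25
C(7) = 1 + C(6) + C(5) = 1 + 25 + 15 = 41
C(8) = 1 + C(7) + C(6) = 1 + 41 + 25 = 67
C(9) = 1 + C(8) + C(7) = 1 + 67 + 41 = 109
calls = C(9) = 109

Final answer: 109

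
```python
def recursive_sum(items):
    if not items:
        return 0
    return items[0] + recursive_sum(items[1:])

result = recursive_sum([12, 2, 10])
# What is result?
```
Call trace:
recursive_sum(items=[12, 2, 10])
  recursive_sum(items=[2, 10])
    recursive_sum(items=[10])
      recursive_sum(items=[])
      -> return 0
    -> return 10
  -> return 12
-> return 24

Final answer: 24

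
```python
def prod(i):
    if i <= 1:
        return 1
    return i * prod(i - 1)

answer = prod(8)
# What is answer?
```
Call trace:
prod(i=8)
  prod(i=7)
    prod(i=6)
      prod(i=5)
        prod(i=4)
          prod(i=3)
            prod(i=2)
              prod(i=1)
              -> return 1
            -> return 2
          -> return 6
        -> return 24
      -> return 120
    -> return 720
  -> return 5040
-> return 40320

Final answer: 40320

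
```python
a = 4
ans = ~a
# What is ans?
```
Trace:
  a=4
  a=4, ans=-5

Final answer: -5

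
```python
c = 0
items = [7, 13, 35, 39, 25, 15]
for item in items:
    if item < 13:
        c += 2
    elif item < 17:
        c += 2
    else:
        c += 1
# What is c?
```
Trace:
  c=0
  c=2, item=7
  c=4, item=13
  c=5, item=35
  c=6, item=39
  c=7, item=25
  c=9, item=15

Final answer: 9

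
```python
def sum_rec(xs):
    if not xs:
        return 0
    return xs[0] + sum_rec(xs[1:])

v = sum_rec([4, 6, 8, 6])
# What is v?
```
Call trace:
sum_rec(xs=[4, 6, 8, 6])
  sum_rec(xs=[6, 8, 6])
    sum_rec(xs=[8, 6])
      sum_rec(xs=[6])
        sum_rec(xs=[])
        -> return 0
      -> return 6
    -> return 14
  -> return 20
-> return 24

Final answer: 24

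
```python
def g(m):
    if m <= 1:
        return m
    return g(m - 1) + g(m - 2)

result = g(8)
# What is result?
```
Call trace (a repeated sub-call is expanded the first time; later identical calls just restate its return value):
g(m=8)
  g(m=7)
    g(m=6)
      g(m=5)
        g(m=4)
          g(m=3)
            g(m=2)
              g(m=1)
              -> return 1
              g(m=0)
              -> return 0
            -> return 1
            g(m=1)
            -> return 1
          -> return 2
          g(m=2) -> return 1  (same call as traced above)
        -> return 3
        g(m=3) -> return 2  (same call as traced above)
      -> return 5
      g(m=4) -> return 3  (same call as traced above)
    -> return 8
    g(m=5) -> return 5  (same call as traced above)
  -> return 13
  g(m=6) -> return 8  (same call as traced above)
-> return 21

Final answer: 21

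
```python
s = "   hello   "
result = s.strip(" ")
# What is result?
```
Trace:
  s='   hello   '
  s='   hello   ', result='hello'

Final answer: 'hello'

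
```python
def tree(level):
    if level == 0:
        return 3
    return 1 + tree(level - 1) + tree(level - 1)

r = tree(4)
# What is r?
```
Call trace (a repeated sub-call is expanded the first time; later identical calls just restate its return value):
tree(level=4)
  tree(level=3)
    tree(level=2)
      tree(level=1)
        tree(level=0)
        -> return 3
        tree(level=0)
        -> return 3
      -> return 7
      tree(level=1) -> return 7  (same call as traced above)
    -> return 15
    tree(level=2) -> return 15  (same call as traced above)
  -> return 31
  tree(level=3) -> return 31  (same call as traced above)
-> return 63

Final answer: 63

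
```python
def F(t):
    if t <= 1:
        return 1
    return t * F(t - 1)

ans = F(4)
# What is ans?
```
Call trace:
F(t=4)
  F(t=3)
    F(t=2)
      F(t=1)
      -> return 1
    -> return 2
  -> return 6
-> return 24

Final answer: 24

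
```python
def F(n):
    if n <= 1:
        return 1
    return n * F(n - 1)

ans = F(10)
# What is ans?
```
Call trace:
F(n=10)
  F(n=9)
    F(n=8)
      F(n=7)
        F(n=6)
          F(n=5)
            F(n=4)
              F(n=3)
                F(n=2)
                  F(n=1)
                  -> return 1
                -> return 2
              -> return 6
            -> return 24
          -> return 120
        -> return 720
      -> return 5040
    -> return 40320
  -> return 362880
-> return 3628800

Final answer: 3628800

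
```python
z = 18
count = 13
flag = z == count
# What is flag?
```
Trace:
  z=18
  z=18, count=13
  z=18, count=13, flag=False

Final answer: False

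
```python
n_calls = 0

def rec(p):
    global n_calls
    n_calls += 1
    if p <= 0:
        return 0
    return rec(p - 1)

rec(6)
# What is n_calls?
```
Call trace:
rec(p=6)
  rec(p=5)
    rec(p=4)
      rec(p=3)
        rec(p=2)
          rec(p=1)
            rec(p=0)
            -> return 0
          -> return 0
        -> return 0
      -> return 0
    -> return 0
  -> return 0
-> return 0

n_calls is incremented once per call. rec is entered once for each p = 6, 5, 4, 3, 2, 1, 0 (the p <= 0 call returns without recursing), i.e. 6 + 1 calls.
n_calls = 7

Final answer: 7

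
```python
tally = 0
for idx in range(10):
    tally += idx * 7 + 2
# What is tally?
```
Trace:
  tally=0
  tally=2, idx=0
  tally=11, idx=1
  tally=27, idx=2
  tally=50, idx=3
  tally=80, idx=4
  tally=117, idx=5
  tally=161, idx=6
  tally=212, idx=7
  tally=270, idx=8
  tally=335, idx=9

Final answer: 335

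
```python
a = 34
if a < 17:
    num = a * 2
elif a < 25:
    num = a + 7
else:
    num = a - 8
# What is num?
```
Trace:
  a=34
  a=34, num=26

Final answer: 26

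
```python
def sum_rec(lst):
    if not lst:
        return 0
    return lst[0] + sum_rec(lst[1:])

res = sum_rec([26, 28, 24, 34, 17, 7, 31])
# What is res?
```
Call trace:
sum_rec(lst=[26, 28, 24, 34, 17, 7, 31])
  sum_rec(lst=[28, 24, 34, 17, 7, 31])
    sum_rec(lst=[24, 34, 17, 7, 31])
      sum_rec(lst=[34, 17, 7, 31])
        sum_rec(lst=[17, 7, 31])
          sum_rec(lst=[7, 31])
            sum_rec(lst=[31])
              sum_rec(lst=[])
              -> return 0
            -> return 31
          -> return 38
        -> return 55
      -> return 89
    -> return 113
  -> return 141
-> return 167

Final answer: 167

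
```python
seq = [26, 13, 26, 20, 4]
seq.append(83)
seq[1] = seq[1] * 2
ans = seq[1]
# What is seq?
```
Trace:
  seq=[26, 13, 26, 20, 4]
  seq=[26, 13, 26, 20, 4, 83]
  seq=[26, 26, 26, 20, 4, 83]
  seq=[26, 26, 26, 20, 4, 83], ans=26

Final answer: [26, 26, 26, 20, 4, 83]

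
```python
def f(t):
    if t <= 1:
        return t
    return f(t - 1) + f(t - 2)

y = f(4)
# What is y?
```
Call trace (a repeated sub-call is expanded the first time; later identical calls just restate its return value):
f(t=4)
  f(t=3)
    f(t=2)
      f(t=1)
      -> return 1
      f(t=0)
      -> return 0
    -> return 1
    f(t=1)
    -> return 1
  -> return 2
  f(t=2) -> return 1  (same call as traced above)
-> return 3

Final answer: 3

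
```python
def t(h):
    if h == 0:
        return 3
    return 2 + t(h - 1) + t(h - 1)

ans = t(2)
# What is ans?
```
Call trace (a repeated sub-call is expanded the first time; later identical calls just restate its return value):
t(h=2)
  t(h=1)
    t(h=0)
    -> return 3
    t(h=0)
    -> return 3
  -> return 8
  t(h=1) -> return 8  (same call as traced above)
-> return 18

Final answer: 18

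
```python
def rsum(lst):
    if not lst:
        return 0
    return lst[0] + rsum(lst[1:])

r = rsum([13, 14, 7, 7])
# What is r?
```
Call trace:
rsum(lst=[13, 14, 7, 7])
  rsum(lst=[14, 7, 7])
    rsum(lst=[7, 7])
      rsum(lst=[7])
        rsum(lst=[])
        -> return 0
      -> return 7
    -> return 14
  -> return 28
-> return 41

Final answer: 41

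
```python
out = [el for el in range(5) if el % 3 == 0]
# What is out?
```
Trace:
  el=0
  el=1
  el=2
  el=3
  el=4
  out=[0, 3]

Final answer: [0, 3]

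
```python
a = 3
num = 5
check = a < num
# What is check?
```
Trace:
  a=3
  a=3, num=5
  a=3, num=5, check=True

Final answer: True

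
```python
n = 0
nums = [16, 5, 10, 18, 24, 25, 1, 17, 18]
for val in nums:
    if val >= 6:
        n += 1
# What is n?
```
Trace:
  n=0
  n=1, val=16
  n=1, val=5
  n=2, val=10
  n=3, val=18
  n=4, val=24
  n=5, val=25
  n=5, val=1
  n=6, val=17
  n=7, val=18

Final answer: 7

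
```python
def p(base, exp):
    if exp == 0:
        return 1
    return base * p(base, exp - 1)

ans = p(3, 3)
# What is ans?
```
Call trace:
p(base=3, exp=3)
  p(base=3, exp=2)
    p(base=3, exp=1)
      p(base=3, exp=0)
      -> return 1
    -> return 3
  -> return 9
-> return 27

Final answer: 27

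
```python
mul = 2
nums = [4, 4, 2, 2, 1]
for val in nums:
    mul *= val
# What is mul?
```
Trace:
  mul=2
  mul=8, val=4
  mul=32, val=4
  mul=64, val=2
  mul=128, val=2
  mul=128, val=1

Final answer: 128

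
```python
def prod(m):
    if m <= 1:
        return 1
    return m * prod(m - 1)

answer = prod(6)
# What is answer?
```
Call trace:
prod(m=6)
  prod(m=5)
    prod(m=4)
      prod(m=3)
        prod(m=2)
          prod(m=1)
          -> return 1
        -> return 2
      -> return 6
    -> return 24
  -> return 120
-> return 720

Final answer: 720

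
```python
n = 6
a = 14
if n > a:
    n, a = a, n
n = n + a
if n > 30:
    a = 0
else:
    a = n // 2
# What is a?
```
Trace:
  n=6
  n=6, a=14
  n=6, a=14
  n=20, a=14
  n=20, a=10

Final answer: 10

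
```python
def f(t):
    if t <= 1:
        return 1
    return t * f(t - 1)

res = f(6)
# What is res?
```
Call trace:
f(t=6)
  f(t=5)
    f(t=4)
      f(t=3)
        f(t=2)
          f(t=1)
          -> return 1
        -> return 2
      -> return 6
    -> return 24
  -> return 120
-> return 720

Final answer: 720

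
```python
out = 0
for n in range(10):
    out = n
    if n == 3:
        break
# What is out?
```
Trace:
  out=0
  out=0, n=0
  out=1, n=1
  out=2, n=2
  out=3, n=3

Final answer: 3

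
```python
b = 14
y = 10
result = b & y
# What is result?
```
Trace:
  b=14
  b=14, y=10
  b=14, y=10, result=10

Final answer: 10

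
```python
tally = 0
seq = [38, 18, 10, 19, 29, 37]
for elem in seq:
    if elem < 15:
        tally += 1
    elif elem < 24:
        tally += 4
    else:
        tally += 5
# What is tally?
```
Trace:
  tally=0
  tally=5, elem=38
  tally=9, elem=18
  tally=10, elem=10
  tally=14, elem=19
  tally=19, elem=29
  tally=24, elem=37

Final answer: 24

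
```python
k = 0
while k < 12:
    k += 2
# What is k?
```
Trace:
  k=0
  k=2
  k=4
  k=6
  k=8
  k=10
  k=12

Final answer: 12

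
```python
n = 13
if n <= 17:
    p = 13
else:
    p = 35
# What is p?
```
Trace:
  n=13
  n=13, p=13

Final answer: 13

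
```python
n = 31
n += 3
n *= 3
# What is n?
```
Trace:
  n=31
  n=34
  n=102

Final answer: 102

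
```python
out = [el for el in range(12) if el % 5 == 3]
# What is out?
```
Trace:
  el=0
  el=1
  el=2
  el=3
  el=4
  el=5
  el=6
  el=7
  el=8
  el=9
  el=10
  el=11
  out=[3, 8]

Final answer: [3, 8]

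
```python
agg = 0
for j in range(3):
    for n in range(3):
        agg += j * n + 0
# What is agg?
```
Trace:
  agg=0
  agg=0, j=0, n=0
  agg=0, j=0, n=1
  agg=0, j=0, n=2
  agg=0, j=1, n=0
  agg=1, j=1, n=1
  agg=3, j=1, n=2
  agg=3, j=2, n=0
  agg=5, j=2, n=1
  agg=9, j=2, n=2

Final answer: 9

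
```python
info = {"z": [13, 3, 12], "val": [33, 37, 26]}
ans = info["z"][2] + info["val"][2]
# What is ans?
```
Trace:
  info={'z': [13, 3, 12], 'val': [33, 37, 26]}
  info={'z': [13, 3, 12], 'val': [33, 37, 26]}, ans=38

Final answer: 38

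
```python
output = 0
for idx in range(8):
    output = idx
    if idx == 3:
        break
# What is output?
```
Trace:
  output=0
  output=0, idx=0
  output=1, idx=1
  output=2, idx=2
  output=3, idx=3

Final answer: 3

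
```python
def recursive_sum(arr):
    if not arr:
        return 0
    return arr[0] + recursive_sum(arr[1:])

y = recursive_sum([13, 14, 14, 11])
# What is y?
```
Call trace:
recursive_sum(arr=[13, 14, 14, 11])
  recursive_sum(arr=[14, 14, 11])
    recursive_sum(arr=[14, 11])
      recursive_sum(arr=[11])
        recursive_sum(arr=[])
        -> return 0
      -> return 11
    -> return 25
  -> return 39
-> return 52

Final answer: 52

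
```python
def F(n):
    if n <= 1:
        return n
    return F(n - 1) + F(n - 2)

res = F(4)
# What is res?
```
Call trace (a repeated sub-call is expanded the first time; later identical calls just restate its return value):
F(n=4)
  F(n=3)
    F(n=2)
      F(n=1)
      -> return 1
      F(n=0)
      -> return 0
    -> return 1
    F(n=1)
    -> return 1
  -> return 2
  F(n=2) -> return 1  (same call as traced above)
-> return 3

Final answer: 3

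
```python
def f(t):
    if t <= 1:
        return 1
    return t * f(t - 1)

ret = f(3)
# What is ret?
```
Call trace:
f(t=3)
  f(t=2)
    f(t=1)
    -> return 1
  -> return 2
-> return 6

Final answer: 6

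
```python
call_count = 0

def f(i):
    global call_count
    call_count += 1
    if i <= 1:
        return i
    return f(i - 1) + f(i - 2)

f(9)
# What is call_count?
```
Call trace (a repeated sub-call is expanded the first time; later identical calls just restate its return value):
f(i=9)
  f(i=8)
    f(i=7)
      f(i=6)
        f(i=5)
          f(i=4)
            f(i=3)
              f(i=2)
                f(i=1)
                -> return 1
                f(i=0)
                -> return 0
              -> return 1
              f(i=1)
              -> return 1
            -> return 2
            f(i=2) -> return 1  (same call as traced above)
          -> return 3
          f(i=3) -> return 2  (same call as traced above)
        -> return 5
        f(i=4) -> return 3  (same call as traced above)
      -> return 8
      f(i=5) -> return 5  (same call as traced above)
    -> return 13
    f(i=6) -> return 8  (same call as traced above)
  -> return 21
  f(i=7) -> return 13  (same call as traced above)
-> return 34

call_count is incremented once per call, so count the calls in each subtree. Let C(i) = number of calls made by f(i).
C(0) = C(1) = 1 (base case, no recursion); C(i) = 1 + C(i - 1) + C(i - 2) otherwise.
C(2) = 1 + C(1) + C(0) = 1 + 1 + 1 = 3
C(3) = 1 + C(2) + C(1) = 1 + 3 + 1 = 5
C(4) = 1 + C(3) + C(2) = 1 + 5 + 3 = 9
C(5) = 1 + C(4) + C(3) = 1 + 9 + 5 = 15
C(6) = 1 + C(5) + C(4) = 1 + 15 + 9 = 25
C(7) = 1 + C(6) + C(5) = 1 + 25 + 15 = 41
C(8) = 1 + C(7) + C(6) = 1 + 41 + 25 = 67
C(9) = 1 + C(8) + C(7) = 1 + 67 + 41 = 109
call_count = C(9) = 109

Final answer: 109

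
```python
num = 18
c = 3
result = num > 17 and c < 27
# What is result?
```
Trace:
  num=18
  num=18, c=3
  num=18, c=3, result=True

Final answer: True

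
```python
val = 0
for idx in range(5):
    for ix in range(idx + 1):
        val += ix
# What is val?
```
Trace:
  val=0
  val=0, idx=0, ix=0
  val=0, idx=1, ix=0
  val=1, idx=1, ix=1
  val=1, idx=2, ix=0
  val=2, idx=2, ix=1
  val=4, idx=2, ix=2
  val=4, idx=3, ix=0
  val=5, idx=3, ix=1
  val=7, idx=3, ix=2
  val=10, idx=3, ix=3
  val=10, idx=4, ix=0
  val=11, idx=4, ix=1
  val=13, idx=4, ix=2
  val=16, idx=4, ix=3
  val=20, idx=4, ix=4

Final answer: 20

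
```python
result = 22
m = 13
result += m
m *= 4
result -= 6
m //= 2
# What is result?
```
Trace:
  result=22
  result=22, m=13
  result=35, m=13
  result=35, m=52
  result=29, m=52
  result=29, m=26

Final answer: 29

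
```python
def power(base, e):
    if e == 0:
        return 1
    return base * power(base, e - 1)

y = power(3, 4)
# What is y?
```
Call trace:
power(base=3, e=4)
  power(base=3, e=3)
    power(base=3, e=2)
      power(base=3, e=1)
        power(base=3, e=0)
        -> return 1
      -> return 3
    -> return 9
  -> return 27
-> return 81

Final answer: 81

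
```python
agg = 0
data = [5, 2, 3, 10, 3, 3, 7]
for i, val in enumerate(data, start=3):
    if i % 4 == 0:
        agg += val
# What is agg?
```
Trace:
  agg=0
  agg=0, i=3, val=5
  agg=2, i=4, val=2
  agg=2, i=5, val=3
  agg=2, i=6, val=10
  agg=2, i=7, val=3
  agg=5, i=8, val=3
  agg=5, i=9, val=7

Final answer: 5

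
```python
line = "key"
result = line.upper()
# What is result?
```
Trace:
  line='key'
  line='key', result='KEY'

Final answer: 'KEY'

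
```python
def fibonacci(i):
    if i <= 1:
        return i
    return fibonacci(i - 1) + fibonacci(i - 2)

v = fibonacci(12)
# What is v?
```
Call trace (a repeated sub-call is expanded the first time; later identical calls just restate its return value):
fibonacci(i=12)
  fibonacci(i=11)
    fibonacci(i=10)
      fibonacci(i=9)
        fibonacci(i=8)
          fibonacci(i=7)
            fibonacci(i=6)
              fibonacci(i=5)
                fibonacci(i=4)
                  fibonacci(i=3)
                    fibonacci(i=2)
                      fibonacci(i=1)
                      -> return 1
                      fibonacci(i=0)
                      -> return 0
                    -> return 1
                    fibonacci(i=1)
                    -> return 1
                  -> return 2
                  fibonacci(i=2) -> return 1  (same call as traced above)
                -> return 3
                fibonacci(i=3) -> return 2  (same call as traced above)
              -> return 5
              fibonacci(i=4) -> return 3  (same call as traced above)
            -> return 8
            fibonacci(i=5) -> return 5  (same call as traced above)
          -> return 13
          fibonacci(i=6) -> return 8  (same call as traced above)
        -> return 21
        fibonacci(i=7) -> return 13  (same call as traced above)
      -> return 34
      fibonacci(i=8) -> return 21  (same call as traced above)
    -> return 55
    fibonacci(i=9) -> return 34  (same call as traced above)
  -> return 89
  fibonacci(i=10) -> return 55  (same call as traced above)
-> return 144

Final answer: 144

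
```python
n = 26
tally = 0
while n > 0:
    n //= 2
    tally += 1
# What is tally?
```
Trace:
  n=26
  n=26, tally=0
  n=13, tally=1
  n=6, tally=2
  n=3, tally=3
  n=1, tally=4
  n=0, tally=5

Final answer: 5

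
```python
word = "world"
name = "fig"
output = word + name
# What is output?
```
Trace:
  word='world'
  word='world', name='fig'
  word='world', name='fig', output='worldfig'

Final answer: 'worldfig'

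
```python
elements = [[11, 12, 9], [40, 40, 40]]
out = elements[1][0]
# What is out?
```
Trace:
  elements=[[11, 12, 9], [40, 40, 40]]
  elements=[[11, 12, 9], [40, 40, 40]], out=40

Final answer: 40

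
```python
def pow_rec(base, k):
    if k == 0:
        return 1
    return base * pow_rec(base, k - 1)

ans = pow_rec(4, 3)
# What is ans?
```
Call trace:
pow_rec(base=4, k=3)
  pow_rec(base=4, k=2)
    pow_rec(base=4, k=1)
      pow_rec(base=4, k=0)
      -> return 1
    -> return 4
  -> return 16
-> return 64

Final answer: 64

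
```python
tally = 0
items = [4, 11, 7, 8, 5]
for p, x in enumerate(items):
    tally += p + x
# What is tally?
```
Trace:
  tally=0
  tally=4, p=0, x=4
  tally=16, p=1, x=11
  tally=25, p=2, x=7
  tally=36, p=3, x=8
  tally=45, p=4, x=5

Final answer: 45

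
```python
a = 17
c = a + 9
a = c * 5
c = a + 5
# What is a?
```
Trace:
  a=17
  a=17, c=26
  a=130, c=26
  a=130, c=135

Final answer: 130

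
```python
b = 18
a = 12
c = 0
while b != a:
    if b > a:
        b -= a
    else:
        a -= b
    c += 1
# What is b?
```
Trace:
  b=18
  b=18, a=12
  b=18, a=12, c=0
  b=6, a=12, c=1
  b=6, a=6, c=2

Final answer: 6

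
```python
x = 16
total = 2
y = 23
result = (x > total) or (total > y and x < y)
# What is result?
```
Trace:
  x=16
  x=16, total=2
  x=16, total=2, y=23
  x=16, total=2, y=23, result=True

Final answer: True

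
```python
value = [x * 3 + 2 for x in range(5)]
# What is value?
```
Trace:
  x=0
  x=1
  x=2
  x=3
  x=4
  value=[2, 5, 8, 11, 14]

Final answer: [2, 5, 8, 11, 14]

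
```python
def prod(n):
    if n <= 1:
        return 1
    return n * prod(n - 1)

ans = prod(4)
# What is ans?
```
Call trace:
prod(n=4)
  prod(n=3)
    prod(n=2)
      prod(n=1)
      -> return 1
    -> return 2
  -> return 6
-> return 24

Final answer: 24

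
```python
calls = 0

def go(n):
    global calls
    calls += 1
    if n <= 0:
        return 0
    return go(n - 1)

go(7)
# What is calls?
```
Call trace:
go(n=7)
  go(n=6)
    go(n=5)
      go(n=4)
        go(n=3)
          go(n=2)
            go(n=1)
              go(n=0)
              -> return 0
            -> return 0
          -> return 0
        -> return 0
      -> return 0
    -> return 0
  -> return 0
-> return 0

calls is incremented once per call. go is entered once for each n = 7, 6, 5, 4, 3, 2, 1, 0 (the n <= 0 call returns without recursing), i.e. 7 + 1 calls.
calls = 8

Final answer: 8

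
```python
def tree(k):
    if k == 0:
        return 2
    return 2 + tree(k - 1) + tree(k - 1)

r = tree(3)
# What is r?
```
Call trace (a repeated sub-call is expanded the first time; later identical calls just restate its return value):
tree(k=3)
  tree(k=2)
    tree(k=1)
      tree(k=0)
      -> return 2
      tree(k=0)
      -> return 2
    -> return 6
    tree(k=1) -> return 6  (same call as traced above)
  -> return 14
  tree(k=2) -> return 14  (same call as traced above)
-> return 30

Final answer: 30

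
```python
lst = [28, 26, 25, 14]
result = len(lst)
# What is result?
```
Trace:
  lst=[28, 26, 25, 14]
  lst=[28, 26, 25, 14], result=4

Final answer: 4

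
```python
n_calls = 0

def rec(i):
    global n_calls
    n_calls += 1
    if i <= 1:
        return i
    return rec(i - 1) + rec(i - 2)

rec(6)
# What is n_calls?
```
Call trace (a repeated sub-call is expanded the first time; later identical calls just restate its return value):
rec(i=6)
  rec(i=5)
    rec(i=4)
      rec(i=3)
        rec(i=2)
          rec(i=1)
          -> return 1
          rec(i=0)
          -> return 0
        -> return 1
        rec(i=1)
        -> return 1
      -> return 2
      rec(i=2) -> return 1  (same call as traced above)
    -> return 3
    rec(i=3) -> return 2  (same call as traced above)
  -> return 5
  rec(i=4) -> return 3  (same call as traced above)
-> return 8

n_calls is incremented once per call, so count the calls in each subtree. Let C(i) = number of calls made by rec(i).
C(0) = C(1) = 1 (base case, no recursion); C(i) = 1 + C(i - 1) + C(i - 2) otherwise.
C(2) = 1 + C(1) + C(0) = 1 + 1 + 1 = 3
C(3) = 1 + C(2) + C(1) = 1 + 3 + 1 = 5
C(4) = 1 + C(3) + C(2) = 1 + 5 + 3 = 9
C(5) = 1 + C(4) + C(3) = 1 + 9 + 5 = 15
C(6) = 1 + C(5) + C(4) = 1 + 15 + 9 = 25
n_calls = C(6) = 25

Final answer: 25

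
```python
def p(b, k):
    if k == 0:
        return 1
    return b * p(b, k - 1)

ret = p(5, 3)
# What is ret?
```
Call trace:
p(b=5, k=3)
  p(b=5, k=2)
    p(b=5, k=1)
      p(b=5, k=0)
      -> return 1
    -> return 5
  -> return 25
-> return 125

Final answer: 125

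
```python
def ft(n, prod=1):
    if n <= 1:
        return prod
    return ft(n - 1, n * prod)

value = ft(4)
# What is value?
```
Call trace:
ft(n=4, prod=1)
  ft(n=3, prod=4)
    ft(n=2, prod=12)
      ft(n=1, prod=24)
      -> return 24
    -> return 24
  -> return 24
-> return 24

Final answer: 24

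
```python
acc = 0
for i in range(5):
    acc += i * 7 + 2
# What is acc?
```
Trace:
  acc=0
  acc=2, i=0
  acc=11, i=1
  acc=27, i=2
  acc=50, i=3
  acc=80, i=4

Final answer: 80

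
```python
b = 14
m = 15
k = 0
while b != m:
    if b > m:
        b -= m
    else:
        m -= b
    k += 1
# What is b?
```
Trace:
  b=14
  b=14, m=15
  b=14, m=15, k=0
  b=14, m=1, k=1
  b=13, m=1, k=2
  b=12, m=1, k=3
  b=11, m=1, k=4
  b=10, m=1, k=5
  b=9, m=1, k=6
  b=8, m=1, k=7
  b=7, m=1, k=8
  b=6, m=1, k=9
  b=5, m=1, k=10
  b=4, m=1, k=11
  b=3, m=1, k=12
  b=2, m=1, k=13
  b=1, m=1, k=14

Final answer: 1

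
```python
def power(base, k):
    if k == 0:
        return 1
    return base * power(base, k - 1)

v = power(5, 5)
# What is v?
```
Call trace:
power(base=5, k=5)
  power(base=5, k=4)
    power(base=5, k=3)
      power(base=5, k=2)
        power(base=5, k=1)
          power(base=5, k=0)
          -> return 1
        -> return 5
      -> return 25
    -> return 125
  -> return 625
-> return 3125

Final answer: 3125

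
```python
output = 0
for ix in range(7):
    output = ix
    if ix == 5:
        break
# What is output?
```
Trace:
  output=0
  output=0, ix=0
  output=1, ix=1
  output=2, ix=2
  output=3, ix=3
  output=4, ix=4
  output=5, ix=5

Final answer: 5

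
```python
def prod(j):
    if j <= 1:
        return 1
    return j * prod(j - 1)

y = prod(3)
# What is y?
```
Call trace:
prod(j=3)
  prod(j=2)
    prod(j=1)
    -> return 1
  -> return 2
-> return 6

Final answer: 6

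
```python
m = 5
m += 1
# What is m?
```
Trace:
  m=5
  m=6

Final answer: 6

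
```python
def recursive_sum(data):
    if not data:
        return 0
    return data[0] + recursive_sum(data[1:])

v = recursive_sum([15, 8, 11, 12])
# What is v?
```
Call trace:
recursive_sum(data=[15, 8, 11, 12])
  recursive_sum(data=[8, 11, 12])
    recursive_sum(data=[11, 12])
      recursive_sum(data=[12])
        recursive_sum(data=[])
        -> return 0
      -> return 12
    -> return 23
  -> return 31
-> return 46

Final answer: 46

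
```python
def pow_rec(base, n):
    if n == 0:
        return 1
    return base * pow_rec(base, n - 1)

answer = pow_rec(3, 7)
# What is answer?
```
Call trace:
pow_rec(base=3, n=7)
  pow_rec(base=3, n=6)
    pow_rec(base=3, n=5)
      pow_rec(base=3, n=4)
        pow_rec(base=3, n=3)
          pow_rec(base=3, n=2)
            pow_rec(base=3, n=1)
              pow_rec(base=3, n=0)
              -> return 1
            -> return 3
          -> return 9
        -> return 27
      -> return 81
    -> return 243
  -> return 729
-> return 2187

Final answer: 2187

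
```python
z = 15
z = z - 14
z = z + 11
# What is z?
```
Trace:
  z=15
  z=1
  z=12

Final answer: 12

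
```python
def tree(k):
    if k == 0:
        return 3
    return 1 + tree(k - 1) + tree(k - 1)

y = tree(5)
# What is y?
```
Call trace (a repeated sub-call is expanded the first time; later identical calls just restate its return value):
tree(k=5)
  tree(k=4)
    tree(k=3)
      tree(k=2)
        tree(k=1)
          tree(k=0)
          -> return 3
          tree(k=0)
          -> return 3
        -> return 7
        tree(k=1) -> return 7  (same call as traced above)
      -> return 15
      tree(k=2) -> return 15  (same call as traced above)
    -> return 31
    tree(k=3) -> return 31  (same call as traced above)
  -> return 63
  tree(k=4) -> return 63  (same call as traced above)
-> return 127

Final answer: 127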